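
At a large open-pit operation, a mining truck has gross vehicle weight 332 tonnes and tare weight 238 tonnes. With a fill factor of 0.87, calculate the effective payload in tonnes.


81.78 tonnes

Maximum payload = gross - tare
= 332 - 238 = 94 tonnes
Effective payload = max payload * fill factor
= 94 * 0.87
= 81.78 tonnes


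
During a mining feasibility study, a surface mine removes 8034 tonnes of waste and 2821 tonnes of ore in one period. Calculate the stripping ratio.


2.8479

Stripping ratio = waste tonnage / ore tonnage
= 8034 / 2821
= 2.8479


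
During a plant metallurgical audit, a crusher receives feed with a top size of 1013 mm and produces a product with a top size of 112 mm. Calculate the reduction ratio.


Reduction ratio = feed size / product size
= 1013 / 112
= 9.0446

9.0446


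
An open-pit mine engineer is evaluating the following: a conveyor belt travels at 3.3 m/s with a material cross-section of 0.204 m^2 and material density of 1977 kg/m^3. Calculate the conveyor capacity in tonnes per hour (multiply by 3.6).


Volumetric flow = speed * area
= 3.3 * 0.204 = 0.6732 m^3/s
Mass flow = volumetric * density
= 0.6732 * 1977 = 1330.9164 kg/s
Convert to t/h: multiply by 3.6
Capacity = 1330.9164 * 3.6
= 4791.299 t/h

4791.299 t/h


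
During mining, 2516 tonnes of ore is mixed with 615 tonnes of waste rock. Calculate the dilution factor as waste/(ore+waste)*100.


Total material = ore + waste
= 2516 + 615 = 3131 tonnes
Dilution = waste / total * 100
= 615 / 3131 * 100
= 0.1964228681 * 100
= 19.6423%

19.6423%


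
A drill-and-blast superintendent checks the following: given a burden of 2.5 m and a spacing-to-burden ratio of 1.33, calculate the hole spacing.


3.325 m

Spacing = burden * ratio
= 2.5 * 1.33
= 3.325 m


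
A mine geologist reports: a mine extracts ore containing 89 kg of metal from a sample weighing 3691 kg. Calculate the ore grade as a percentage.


2.4113%

Ore grade = (metal mass / ore mass) * 100
= (89 / 3691) * 100
= 0.02411270658 * 100
= 2.4113%


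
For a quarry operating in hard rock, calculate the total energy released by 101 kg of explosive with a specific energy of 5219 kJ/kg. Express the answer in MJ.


Energy = mass * specific_energy / 1000
= 101 * 5219 / 1000
= 527119 / 1000
= 527.119 MJ

527.119 MJ


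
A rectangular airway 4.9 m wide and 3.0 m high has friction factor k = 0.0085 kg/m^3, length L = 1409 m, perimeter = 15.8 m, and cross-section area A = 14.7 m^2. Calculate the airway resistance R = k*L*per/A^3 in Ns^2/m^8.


Compute the numerator:
k * L * per = 0.0085 * 1409 * 15.8
= 189.2287
Compute the denominator:
A^3 = 14.7^3 = 3176.523
Resistance:
R = 189.2287 / 3176.523
= 0.0596 Ns^2/m^8

0.0596 Ns^2/m^8


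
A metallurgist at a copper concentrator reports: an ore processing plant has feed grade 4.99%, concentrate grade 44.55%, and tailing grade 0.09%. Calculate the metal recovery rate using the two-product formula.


98.3952%

Using the two-product formula:
R = 100 * c * (f - t) / (f * (c - t))
Numerator = 100 * 44.55 * (4.99 - 0.09)
= 100 * 44.55 * 4.9
= 21829.5
Denominator = 4.99 * (44.55 - 0.09)
= 4.99 * 44.46
= 221.8554
R = 21829.5 / 221.8554
= 98.3952%


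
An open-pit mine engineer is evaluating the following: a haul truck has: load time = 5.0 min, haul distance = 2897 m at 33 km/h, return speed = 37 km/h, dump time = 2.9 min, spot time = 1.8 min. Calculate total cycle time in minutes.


19.6651 min

Convert haul speed to m/min: 33 * 1000/60 = 550 m/min
Haul time = 2897 / 550 = 5.267272727 min
Convert return speed to m/min: 37 * 1000/60 = 616.6666667 m/min
Return time = 2897 / 616.6666667 = 4.697837838 min
Total cycle time:
= 5.0 + 5.267272727 + 2.9 + 4.697837838 + 1.8
= 19.6651 min


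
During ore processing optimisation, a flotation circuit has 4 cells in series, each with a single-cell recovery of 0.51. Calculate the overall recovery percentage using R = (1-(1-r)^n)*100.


94.2352%

Complement of single-cell recovery:
1 - r = 1 - 0.51 = 0.49
Raise to power n:
(1 - r)^4 = 0.49^4 = 0.05764801
Overall recovery:
R = (1 - 0.05764801) * 100
= 94.2352%


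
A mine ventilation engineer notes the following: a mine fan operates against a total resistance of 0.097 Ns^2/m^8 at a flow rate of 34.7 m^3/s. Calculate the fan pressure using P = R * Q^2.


116.7967 Pa

Compute Q^2:
Q^2 = 34.7^2 = 1204.09
Compute pressure:
P = R * Q^2 = 0.097 * 1204.09
= 116.7967 Pa


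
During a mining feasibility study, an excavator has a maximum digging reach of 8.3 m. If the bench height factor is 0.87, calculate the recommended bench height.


7.221 m

Bench height = reach * factor
= 8.3 * 0.87
= 7.221 m


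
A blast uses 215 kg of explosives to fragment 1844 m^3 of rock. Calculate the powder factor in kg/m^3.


Powder factor = explosive mass / rock volume
= 215 / 1844
= 0.1166 kg/m^3

0.1166 kg/m^3


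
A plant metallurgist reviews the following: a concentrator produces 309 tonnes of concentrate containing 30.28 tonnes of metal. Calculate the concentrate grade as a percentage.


Grade = (metal in concentrate / concentrate mass) * 100
= (30.28 / 309) * 100
= 0.09799352751 * 100
= 9.7994%

9.7994%


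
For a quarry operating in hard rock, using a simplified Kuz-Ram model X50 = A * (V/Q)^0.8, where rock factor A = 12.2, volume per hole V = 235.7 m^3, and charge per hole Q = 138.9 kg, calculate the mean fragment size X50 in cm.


Compute V/Q:
V/Q = 235.7 / 138.9 = 1.696904248
Raise to the power 0.8:
(V/Q)^0.8 = 1.696904248^0.8 = 1.526602149
Multiply by A:
X50 = 12.2 * 1.526602149
= 18.6245 cm

18.6245 cm


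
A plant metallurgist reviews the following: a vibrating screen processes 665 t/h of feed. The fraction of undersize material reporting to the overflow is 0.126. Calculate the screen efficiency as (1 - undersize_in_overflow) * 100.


87.4%

Screen efficiency = (1 - fraction of undersize in overflow) * 100
= (1 - 0.126) * 100
= 0.874 * 100
= 87.4%


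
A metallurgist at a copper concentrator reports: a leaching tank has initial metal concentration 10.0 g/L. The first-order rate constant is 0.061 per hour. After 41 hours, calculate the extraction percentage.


91.7997%

Compute the exponent:
-k * t = -0.061 * 41 = -2.501
Remaining concentration:
C = 10.0 * exp(-2.501)
= 10.0 * 0.08200295465
= 0.8200295465 g/L
Extracted = 10.0 - 0.8200295465 = 9.179970453 g/L
Extraction % = 9.179970453 / 10.0 * 100
= 91.7997%


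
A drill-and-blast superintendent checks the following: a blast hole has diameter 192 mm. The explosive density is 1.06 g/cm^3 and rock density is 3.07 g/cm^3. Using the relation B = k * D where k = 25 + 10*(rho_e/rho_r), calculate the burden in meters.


5.4629 m

First, compute k:
rho_e / rho_r = 1.06 / 3.07 = 0.345276873
k = 25 + 10 * 0.345276873 = 28.45276873
Then, compute burden:
B = k * D / 1000 = 28.45276873 * 192 / 1000
= 5462.931596 / 1000
= 5.4629 m


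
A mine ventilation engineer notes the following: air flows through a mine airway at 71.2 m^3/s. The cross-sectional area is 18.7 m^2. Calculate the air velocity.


3.8075 m/s

Velocity = flow rate / cross-sectional area
= 71.2 / 18.7
= 3.8075 m/s


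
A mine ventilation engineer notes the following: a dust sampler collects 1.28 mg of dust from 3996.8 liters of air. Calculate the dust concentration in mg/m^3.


0.3203 mg/m^3

Convert liters to m^3: 1 m^3 = 1000 L
Concentration = mass / volume * 1000
= 1.28 / 3996.8 * 1000
= 0.000320256205 * 1000
= 0.3203 mg/m^3


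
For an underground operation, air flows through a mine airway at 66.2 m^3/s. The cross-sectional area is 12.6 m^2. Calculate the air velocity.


Velocity = flow rate / cross-sectional area
= 66.2 / 12.6
= 5.254 m/s

5.254 m/s


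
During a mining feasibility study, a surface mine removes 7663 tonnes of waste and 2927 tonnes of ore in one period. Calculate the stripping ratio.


Stripping ratio = waste tonnage / ore tonnage
= 7663 / 2927
= 2.618

2.618


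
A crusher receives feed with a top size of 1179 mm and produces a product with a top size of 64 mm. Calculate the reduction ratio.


18.4219

Reduction ratio = feed size / product size
= 1179 / 64
= 18.4219


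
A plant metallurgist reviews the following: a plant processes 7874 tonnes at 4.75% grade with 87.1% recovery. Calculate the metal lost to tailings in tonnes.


Total metal in feed:
= 7874 * 4.75 / 100 = 374.015 tonnes
Metal recovered:
= 374.015 * 87.1 / 100 = 325.767065 tonnes
Metal lost to tailings:
= 374.015 - 325.767065
= 48.2479 tonnes

48.2479 tonnes


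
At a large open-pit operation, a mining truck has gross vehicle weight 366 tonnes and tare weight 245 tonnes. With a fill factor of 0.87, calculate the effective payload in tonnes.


Maximum payload = gross - tare
= 366 - 245 = 121 tonnes
Effective payload = max payload * fill factor
= 121 * 0.87
= 105.27 tonnes

105.27 tonnes


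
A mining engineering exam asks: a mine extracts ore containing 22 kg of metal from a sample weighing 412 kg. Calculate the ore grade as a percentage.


5.3398%

Ore grade = (metal mass / ore mass) * 100
= (22 / 412) * 100
= 0.05339805825 * 100
= 5.3398%


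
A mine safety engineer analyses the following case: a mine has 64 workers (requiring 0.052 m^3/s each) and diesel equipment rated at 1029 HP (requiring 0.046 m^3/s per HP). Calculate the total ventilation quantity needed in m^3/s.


50.662 m^3/s

Airflow for workers:
Q_people = 64 * 0.052 = 3.328 m^3/s
Airflow for diesel equipment:
Q_diesel = 1029 * 0.046 = 47.334 m^3/s
Total ventilation:
Q_total = 3.328 + 47.334
= 50.662 m^3/s


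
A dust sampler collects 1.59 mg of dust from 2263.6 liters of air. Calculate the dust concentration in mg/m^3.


Convert liters to m^3: 1 m^3 = 1000 L
Concentration = mass / volume * 1000
= 1.59 / 2263.6 * 1000
= 0.0007024209224 * 1000
= 0.7024 mg/m^3

0.7024 mg/m^3


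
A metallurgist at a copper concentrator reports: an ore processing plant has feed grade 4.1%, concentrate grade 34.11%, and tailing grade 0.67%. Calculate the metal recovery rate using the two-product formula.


85.3347%

Using the two-product formula:
R = 100 * c * (f - t) / (f * (c - t))
Numerator = 100 * 34.11 * (4.1 - 0.67)
= 100 * 34.11 * 3.43
= 11699.73
Denominator = 4.1 * (34.11 - 0.67)
= 4.1 * 33.44
= 137.104
R = 11699.73 / 137.104
= 85.3347%


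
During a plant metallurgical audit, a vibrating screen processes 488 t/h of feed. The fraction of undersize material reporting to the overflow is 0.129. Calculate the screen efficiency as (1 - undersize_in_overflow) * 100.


87.1%

Screen efficiency = (1 - fraction of undersize in overflow) * 100
= (1 - 0.129) * 100
= 0.871 * 100
= 87.1%


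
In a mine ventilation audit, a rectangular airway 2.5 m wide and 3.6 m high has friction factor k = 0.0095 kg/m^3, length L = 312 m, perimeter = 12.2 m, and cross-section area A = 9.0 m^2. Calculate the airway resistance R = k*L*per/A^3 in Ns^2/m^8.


0.0496 Ns^2/m^8

Compute the numerator:
k * L * per = 0.0095 * 312 * 12.2
= 36.1608
Compute the denominator:
A^3 = 9.0^3 = 729
Resistance:
R = 36.1608 / 729
= 0.0496 Ns^2/m^8


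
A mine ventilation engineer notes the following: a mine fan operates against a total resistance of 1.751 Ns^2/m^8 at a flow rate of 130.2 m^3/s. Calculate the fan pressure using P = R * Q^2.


Compute Q^2:
Q^2 = 130.2^2 = 16952.04
Compute pressure:
P = R * Q^2 = 1.751 * 16952.04
= 29683.022 Pa

29683.022 Pa


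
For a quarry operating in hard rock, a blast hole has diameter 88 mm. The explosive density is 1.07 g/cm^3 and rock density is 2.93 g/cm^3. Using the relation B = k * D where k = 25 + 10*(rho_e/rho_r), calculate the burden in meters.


First, compute k:
rho_e / rho_r = 1.07 / 2.93 = 0.3651877133
k = 25 + 10 * 0.3651877133 = 28.65187713
Then, compute burden:
B = k * D / 1000 = 28.65187713 * 88 / 1000
= 2521.365188 / 1000
= 2.5214 m

2.5214 m


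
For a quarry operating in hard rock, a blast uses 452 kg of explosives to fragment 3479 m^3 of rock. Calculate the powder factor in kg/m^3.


Powder factor = explosive mass / rock volume
= 452 / 3479
= 0.1299 kg/m^3

0.1299 kg/m^3


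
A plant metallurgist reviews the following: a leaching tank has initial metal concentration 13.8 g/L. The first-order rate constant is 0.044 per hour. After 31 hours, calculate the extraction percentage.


74.4364%

Compute the exponent:
-k * t = -0.044 * 31 = -1.364
Remaining concentration:
C = 13.8 * exp(-1.364)
= 13.8 * 0.2556361844
= 3.527779345 g/L
Extracted = 13.8 - 3.527779345 = 10.27222066 g/L
Extraction % = 10.27222066 / 13.8 * 100
= 74.4364%


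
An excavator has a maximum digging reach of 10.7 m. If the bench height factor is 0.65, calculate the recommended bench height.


Bench height = reach * factor
= 10.7 * 0.65
= 6.955 m

6.955 m


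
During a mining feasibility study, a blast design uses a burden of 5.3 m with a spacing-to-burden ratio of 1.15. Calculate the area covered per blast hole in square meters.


First, find the spacing:
Spacing = burden * ratio = 5.3 * 1.15
= 6.095 m
Then, calculate the area:
Area = burden * spacing = 5.3 * 6.095
= 32.3035 m^2

32.3035 m^2


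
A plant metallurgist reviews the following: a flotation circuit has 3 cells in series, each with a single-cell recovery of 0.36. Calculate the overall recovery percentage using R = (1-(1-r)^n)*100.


73.7856%

Complement of single-cell recovery:
1 - r = 1 - 0.36 = 0.64
Raise to power n:
(1 - r)^3 = 0.64^3 = 0.262144
Overall recovery:
R = (1 - 0.262144) * 100
= 73.7856%


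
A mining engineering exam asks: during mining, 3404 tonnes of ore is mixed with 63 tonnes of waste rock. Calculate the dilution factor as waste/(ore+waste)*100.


1.8171%

Total material = ore + waste
= 3404 + 63 = 3467 tonnes
Dilution = waste / total * 100
= 63 / 3467 * 100
= 0.01817132968 * 100
= 1.8171%


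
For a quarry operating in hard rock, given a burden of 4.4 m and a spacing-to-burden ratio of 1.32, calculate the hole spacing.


Spacing = burden * ratio
= 4.4 * 1.32
= 5.808 m

5.808 m


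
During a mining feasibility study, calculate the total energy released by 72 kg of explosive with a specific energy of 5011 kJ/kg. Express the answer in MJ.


360.792 MJ

Energy = mass * specific_energy / 1000
= 72 * 5011 / 1000
= 360792 / 1000
= 360.792 MJ


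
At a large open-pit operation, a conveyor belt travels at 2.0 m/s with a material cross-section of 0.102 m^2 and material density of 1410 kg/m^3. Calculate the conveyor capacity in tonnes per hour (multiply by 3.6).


Volumetric flow = speed * area
= 2.0 * 0.102 = 0.204 m^3/s
Mass flow = volumetric * density
= 0.204 * 1410 = 287.64 kg/s
Convert to t/h: multiply by 3.6
Capacity = 287.64 * 3.6
= 1035.504 t/h

1035.504 t/h


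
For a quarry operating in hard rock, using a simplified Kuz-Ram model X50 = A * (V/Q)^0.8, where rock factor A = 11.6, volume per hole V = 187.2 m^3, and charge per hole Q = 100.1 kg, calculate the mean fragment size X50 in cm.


Compute V/Q:
V/Q = 187.2 / 100.1 = 1.87012987
Raise to the power 0.8:
(V/Q)^0.8 = 1.87012987^0.8 = 1.650051174
Multiply by A:
X50 = 11.6 * 1.650051174
= 19.1406 cm

19.1406 cm


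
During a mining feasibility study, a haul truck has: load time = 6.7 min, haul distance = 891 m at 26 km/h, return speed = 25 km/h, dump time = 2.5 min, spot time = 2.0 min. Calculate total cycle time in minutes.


15.3946 min

Convert haul speed to m/min: 26 * 1000/60 = 433.3333333 m/min
Haul time = 891 / 433.3333333 = 2.056153846 min
Convert return speed to m/min: 25 * 1000/60 = 416.6666667 m/min
Return time = 891 / 416.6666667 = 2.1384 min
Total cycle time:
= 6.7 + 2.056153846 + 2.5 + 2.1384 + 2.0
= 15.3946 min


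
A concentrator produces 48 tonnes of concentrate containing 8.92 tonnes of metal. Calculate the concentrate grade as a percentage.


18.5833%

Grade = (metal in concentrate / concentrate mass) * 100
= (8.92 / 48) * 100
= 0.1858333333 * 100
= 18.5833%


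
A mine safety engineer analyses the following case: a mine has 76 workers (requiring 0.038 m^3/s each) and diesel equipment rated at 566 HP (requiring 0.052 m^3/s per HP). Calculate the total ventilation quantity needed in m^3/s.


32.32 m^3/s

Airflow for workers:
Q_people = 76 * 0.038 = 2.888 m^3/s
Airflow for diesel equipment:
Q_diesel = 566 * 0.052 = 29.432 m^3/s
Total ventilation:
Q_total = 2.888 + 29.432
= 32.32 m^3/s


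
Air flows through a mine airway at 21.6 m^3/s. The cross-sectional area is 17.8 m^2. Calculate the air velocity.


Velocity = flow rate / cross-sectional area
= 21.6 / 17.8
= 1.2135 m/s

1.2135 m/s


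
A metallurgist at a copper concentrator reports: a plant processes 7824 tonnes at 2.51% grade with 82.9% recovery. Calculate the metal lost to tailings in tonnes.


Total metal in feed:
= 7824 * 2.51 / 100 = 196.3824 tonnes
Metal recovered:
= 196.3824 * 82.9 / 100 = 162.8010096 tonnes
Metal lost to tailings:
= 196.3824 - 162.8010096
= 33.5814 tonnes

33.5814 tonnes


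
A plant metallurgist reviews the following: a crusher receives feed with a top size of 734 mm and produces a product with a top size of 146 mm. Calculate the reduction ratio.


5.0274

Reduction ratio = feed size / product size
= 734 / 146
= 5.0274


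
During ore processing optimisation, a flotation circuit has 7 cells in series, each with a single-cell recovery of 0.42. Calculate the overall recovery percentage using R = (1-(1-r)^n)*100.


Complement of single-cell recovery:
1 - r = 1 - 0.42 = 0.58
Raise to power n:
(1 - r)^7 = 0.58^7 = 0.02207984168
Overall recovery:
R = (1 - 0.02207984168) * 100
= 97.792%

97.792%


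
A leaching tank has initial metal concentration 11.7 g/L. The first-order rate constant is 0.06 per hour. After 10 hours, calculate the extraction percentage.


Compute the exponent:
-k * t = -0.06 * 10 = -0.6
Remaining concentration:
C = 11.7 * exp(-0.6)
= 11.7 * 0.5488116361
= 6.421096142 g/L
Extracted = 11.7 - 6.421096142 = 5.278903858 g/L
Extraction % = 5.278903858 / 11.7 * 100
= 45.1188%

45.1188%


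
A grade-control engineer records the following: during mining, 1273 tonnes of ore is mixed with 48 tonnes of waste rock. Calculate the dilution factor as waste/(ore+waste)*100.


Total material = ore + waste
= 1273 + 48 = 1321 tonnes
Dilution = waste / total * 100
= 48 / 1321 * 100
= 0.03633610901 * 100
= 3.6336%

3.6336%


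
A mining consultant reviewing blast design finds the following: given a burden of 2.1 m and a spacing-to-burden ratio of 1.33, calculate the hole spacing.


2.793 m

Spacing = burden * ratio
= 2.1 * 1.33
= 2.793 m


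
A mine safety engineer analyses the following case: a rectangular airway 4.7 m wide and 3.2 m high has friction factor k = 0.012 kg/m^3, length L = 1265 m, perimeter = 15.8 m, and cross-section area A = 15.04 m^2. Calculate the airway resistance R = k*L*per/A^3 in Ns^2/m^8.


Compute the numerator:
k * L * per = 0.012 * 1265 * 15.8
= 239.844
Compute the denominator:
A^3 = 15.04^3 = 3402.072064
Resistance:
R = 239.844 / 3402.072064
= 0.0705 Ns^2/m^8

0.0705 Ns^2/m^8


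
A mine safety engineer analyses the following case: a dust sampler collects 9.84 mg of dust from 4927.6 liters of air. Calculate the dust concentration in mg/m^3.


1.9969 mg/m^3

Convert liters to m^3: 1 m^3 = 1000 L
Concentration = mass / volume * 1000
= 9.84 / 4927.6 * 1000
= 0.001996915334 * 1000
= 1.9969 mg/m^3


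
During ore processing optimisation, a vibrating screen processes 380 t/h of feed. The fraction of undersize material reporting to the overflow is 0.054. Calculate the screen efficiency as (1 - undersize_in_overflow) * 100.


Screen efficiency = (1 - fraction of undersize in overflow) * 100
= (1 - 0.054) * 100
= 0.946 * 100
= 94.6%

94.6%


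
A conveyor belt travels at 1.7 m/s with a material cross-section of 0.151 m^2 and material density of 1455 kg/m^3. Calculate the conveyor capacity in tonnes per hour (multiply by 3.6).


1344.5946 t/h

Volumetric flow = speed * area
= 1.7 * 0.151 = 0.2567 m^3/s
Mass flow = volumetric * density
= 0.2567 * 1455 = 373.4985 kg/s
Convert to t/h: multiply by 3.6
Capacity = 373.4985 * 3.6
= 1344.5946 t/h


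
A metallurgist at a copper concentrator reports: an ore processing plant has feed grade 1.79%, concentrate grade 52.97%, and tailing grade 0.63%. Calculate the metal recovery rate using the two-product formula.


Using the two-product formula:
R = 100 * c * (f - t) / (f * (c - t))
Numerator = 100 * 52.97 * (1.79 - 0.63)
= 100 * 52.97 * 1.16
= 6144.52
Denominator = 1.79 * (52.97 - 0.63)
= 1.79 * 52.34
= 93.6886
R = 6144.52 / 93.6886
= 65.5845%

65.5845%


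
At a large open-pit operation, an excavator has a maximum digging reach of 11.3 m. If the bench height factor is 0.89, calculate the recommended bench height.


10.057 m

Bench height = reach * factor
= 11.3 * 0.89
= 10.057 m


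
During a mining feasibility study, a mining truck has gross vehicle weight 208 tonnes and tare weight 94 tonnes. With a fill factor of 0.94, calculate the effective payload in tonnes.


107.16 tonnes

Maximum payload = gross - tare
= 208 - 94 = 114 tonnes
Effective payload = max payload * fill factor
= 114 * 0.94
= 107.16 tonnes


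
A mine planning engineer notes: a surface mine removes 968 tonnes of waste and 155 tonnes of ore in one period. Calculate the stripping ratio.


6.2452

Stripping ratio = waste tonnage / ore tonnage
= 968 / 155
= 6.2452


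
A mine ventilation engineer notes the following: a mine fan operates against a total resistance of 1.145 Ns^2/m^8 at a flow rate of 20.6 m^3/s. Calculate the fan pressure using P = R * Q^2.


485.8922 Pa

Compute Q^2:
Q^2 = 20.6^2 = 424.36
Compute pressure:
P = R * Q^2 = 1.145 * 424.36
= 485.8922 Pa


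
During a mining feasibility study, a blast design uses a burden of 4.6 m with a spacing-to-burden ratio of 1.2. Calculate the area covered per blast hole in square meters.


First, find the spacing:
Spacing = burden * ratio = 4.6 * 1.2
= 5.52 m
Then, calculate the area:
Area = burden * spacing = 4.6 * 5.52
= 25.392 m^2

25.392 m^2


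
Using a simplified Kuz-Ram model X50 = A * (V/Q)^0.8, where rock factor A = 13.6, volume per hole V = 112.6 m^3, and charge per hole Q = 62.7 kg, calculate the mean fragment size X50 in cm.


Compute V/Q:
V/Q = 112.6 / 62.7 = 1.79585327
Raise to the power 0.8:
(V/Q)^0.8 = 1.79585327^0.8 = 1.597411033
Multiply by A:
X50 = 13.6 * 1.597411033
= 21.7248 cm

21.7248 cm


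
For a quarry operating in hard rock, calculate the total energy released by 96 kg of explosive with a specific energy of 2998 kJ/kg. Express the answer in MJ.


Energy = mass * specific_energy / 1000
= 96 * 2998 / 1000
= 287808 / 1000
= 287.808 MJ

287.808 MJ


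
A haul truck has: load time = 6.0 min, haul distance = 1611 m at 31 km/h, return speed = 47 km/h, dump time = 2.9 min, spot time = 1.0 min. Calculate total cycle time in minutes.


Convert haul speed to m/min: 31 * 1000/60 = 516.6666667 m/min
Haul time = 1611 / 516.6666667 = 3.118064516 min
Convert return speed to m/min: 47 * 1000/60 = 783.3333333 m/min
Return time = 1611 / 783.3333333 = 2.056595745 min
Total cycle time:
= 6.0 + 3.118064516 + 2.9 + 2.056595745 + 1.0
= 15.0747 min

15.0747 min


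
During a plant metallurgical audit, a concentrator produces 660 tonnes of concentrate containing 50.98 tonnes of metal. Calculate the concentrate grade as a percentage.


Grade = (metal in concentrate / concentrate mass) * 100
= (50.98 / 660) * 100
= 0.07724242424 * 100
= 7.7242%

7.7242%


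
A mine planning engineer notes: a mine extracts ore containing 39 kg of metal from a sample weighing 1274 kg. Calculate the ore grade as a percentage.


Ore grade = (metal mass / ore mass) * 100
= (39 / 1274) * 100
= 0.0306122449 * 100
= 3.0612%

3.0612%


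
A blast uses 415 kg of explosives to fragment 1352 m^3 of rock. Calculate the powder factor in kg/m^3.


Powder factor = explosive mass / rock volume
= 415 / 1352
= 0.307 kg/m^3

0.307 kg/m^3


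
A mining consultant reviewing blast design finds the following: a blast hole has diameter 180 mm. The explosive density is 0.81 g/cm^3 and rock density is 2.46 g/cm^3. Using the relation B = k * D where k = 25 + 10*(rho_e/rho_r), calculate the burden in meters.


First, compute k:
rho_e / rho_r = 0.81 / 2.46 = 0.3292682927
k = 25 + 10 * 0.3292682927 = 28.29268293
Then, compute burden:
B = k * D / 1000 = 28.29268293 * 180 / 1000
= 5092.682927 / 1000
= 5.0927 m

5.0927 m


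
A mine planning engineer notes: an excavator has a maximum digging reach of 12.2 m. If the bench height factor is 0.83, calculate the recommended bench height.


Bench height = reach * factor
= 12.2 * 0.83
= 10.126 m

10.126 m


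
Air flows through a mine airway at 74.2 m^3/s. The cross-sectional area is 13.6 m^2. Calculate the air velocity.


Velocity = flow rate / cross-sectional area
= 74.2 / 13.6
= 5.4559 m/s

5.4559 m/s


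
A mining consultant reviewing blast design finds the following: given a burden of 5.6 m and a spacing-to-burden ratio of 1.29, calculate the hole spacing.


Spacing = burden * ratio
= 5.6 * 1.29
= 7.224 m

7.224 m


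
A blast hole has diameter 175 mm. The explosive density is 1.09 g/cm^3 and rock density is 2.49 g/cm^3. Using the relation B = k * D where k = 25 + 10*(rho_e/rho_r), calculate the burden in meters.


First, compute k:
rho_e / rho_r = 1.09 / 2.49 = 0.437751004
k = 25 + 10 * 0.437751004 = 29.37751004
Then, compute burden:
B = k * D / 1000 = 29.37751004 * 175 / 1000
= 5141.064257 / 1000
= 5.1411 m

5.1411 m


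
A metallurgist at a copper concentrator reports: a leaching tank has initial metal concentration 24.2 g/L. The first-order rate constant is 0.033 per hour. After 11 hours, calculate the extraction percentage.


Compute the exponent:
-k * t = -0.033 * 11 = -0.363
Remaining concentration:
C = 24.2 * exp(-0.363)
= 24.2 * 0.6955864335
= 16.83319169 g/L
Extracted = 24.2 - 16.83319169 = 7.366808309 g/L
Extraction % = 7.366808309 / 24.2 * 100
= 30.4414%

30.4414%


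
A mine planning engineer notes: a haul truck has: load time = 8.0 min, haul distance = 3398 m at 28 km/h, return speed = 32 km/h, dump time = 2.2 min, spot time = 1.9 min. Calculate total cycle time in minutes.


Convert haul speed to m/min: 28 * 1000/60 = 466.6666667 m/min
Haul time = 3398 / 466.6666667 = 7.281428571 min
Convert return speed to m/min: 32 * 1000/60 = 533.3333333 m/min
Return time = 3398 / 533.3333333 = 6.37125 min
Total cycle time:
= 8.0 + 7.281428571 + 2.2 + 6.37125 + 1.9
= 25.7527 min

25.7527 min


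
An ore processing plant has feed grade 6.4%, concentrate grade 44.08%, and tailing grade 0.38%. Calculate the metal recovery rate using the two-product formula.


Using the two-product formula:
R = 100 * c * (f - t) / (f * (c - t))
Numerator = 100 * 44.08 * (6.4 - 0.38)
= 100 * 44.08 * 6.02
= 26536.16
Denominator = 6.4 * (44.08 - 0.38)
= 6.4 * 43.7
= 279.68
R = 26536.16 / 279.68
= 94.8804%

94.8804%


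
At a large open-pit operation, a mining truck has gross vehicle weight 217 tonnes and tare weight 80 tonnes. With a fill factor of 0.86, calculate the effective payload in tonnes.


Maximum payload = gross - tare
= 217 - 80 = 137 tonnes
Effective payload = max payload * fill factor
= 137 * 0.86
= 117.82 tonnes

117.82 tonnes


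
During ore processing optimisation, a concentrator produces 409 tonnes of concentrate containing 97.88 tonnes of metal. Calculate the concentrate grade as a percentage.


23.9315%

Grade = (metal in concentrate / concentrate mass) * 100
= (97.88 / 409) * 100
= 0.2393154034 * 100
= 23.9315%


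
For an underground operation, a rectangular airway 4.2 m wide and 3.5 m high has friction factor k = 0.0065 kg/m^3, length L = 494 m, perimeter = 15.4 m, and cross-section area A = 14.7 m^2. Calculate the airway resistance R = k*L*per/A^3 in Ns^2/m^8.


0.0156 Ns^2/m^8

Compute the numerator:
k * L * per = 0.0065 * 494 * 15.4
= 49.4494
Compute the denominator:
A^3 = 14.7^3 = 3176.523
Resistance:
R = 49.4494 / 3176.523
= 0.0156 Ns^2/m^8


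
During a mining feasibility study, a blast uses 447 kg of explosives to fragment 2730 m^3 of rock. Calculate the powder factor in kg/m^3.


0.1637 kg/m^3

Powder factor = explosive mass / rock volume
= 447 / 2730
= 0.1637 kg/m^3


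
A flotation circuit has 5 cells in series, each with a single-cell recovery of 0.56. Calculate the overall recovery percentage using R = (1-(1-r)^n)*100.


98.3508%

Complement of single-cell recovery:
1 - r = 1 - 0.56 = 0.44
Raise to power n:
(1 - r)^5 = 0.44^5 = 0.0164916224
Overall recovery:
R = (1 - 0.0164916224) * 100
= 98.3508%


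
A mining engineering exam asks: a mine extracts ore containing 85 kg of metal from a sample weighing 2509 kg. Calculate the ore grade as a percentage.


Ore grade = (metal mass / ore mass) * 100
= (85 / 2509) * 100
= 0.03387803906 * 100
= 3.3878%

3.3878%


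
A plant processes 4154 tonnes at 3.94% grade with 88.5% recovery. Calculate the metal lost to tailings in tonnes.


18.8218 tonnes

Total metal in feed:
= 4154 * 3.94 / 100 = 163.6676 tonnes
Metal recovered:
= 163.6676 * 88.5 / 100 = 144.845826 tonnes
Metal lost to tailings:
= 163.6676 - 144.845826
= 18.8218 tonnes


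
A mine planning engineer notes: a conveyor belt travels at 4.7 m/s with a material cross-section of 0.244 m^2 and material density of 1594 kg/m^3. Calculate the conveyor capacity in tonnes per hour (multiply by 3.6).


Volumetric flow = speed * area
= 4.7 * 0.244 = 1.1468 m^3/s
Mass flow = volumetric * density
= 1.1468 * 1594 = 1827.9992 kg/s
Convert to t/h: multiply by 3.6
Capacity = 1827.9992 * 3.6
= 6580.7971 t/h

6580.7971 t/h


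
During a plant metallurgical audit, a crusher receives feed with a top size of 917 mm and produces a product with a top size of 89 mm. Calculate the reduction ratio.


Reduction ratio = feed size / product size
= 917 / 89
= 10.3034

10.3034


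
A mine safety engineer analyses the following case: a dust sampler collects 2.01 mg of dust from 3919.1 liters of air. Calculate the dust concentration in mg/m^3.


0.5129 mg/m^3

Convert liters to m^3: 1 m^3 = 1000 L
Concentration = mass / volume * 1000
= 2.01 / 3919.1 * 1000
= 0.0005128728535 * 1000
= 0.5129 mg/m^3


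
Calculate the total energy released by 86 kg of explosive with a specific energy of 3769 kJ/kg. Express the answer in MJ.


324.134 MJ

Energy = mass * specific_energy / 1000
= 86 * 3769 / 1000
= 324134 / 1000
= 324.134 MJ


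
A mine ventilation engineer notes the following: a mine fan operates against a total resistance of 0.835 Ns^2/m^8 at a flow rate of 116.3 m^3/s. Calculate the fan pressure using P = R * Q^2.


11293.9512 Pa

Compute Q^2:
Q^2 = 116.3^2 = 13525.69
Compute pressure:
P = R * Q^2 = 0.835 * 13525.69
= 11293.9512 Pa


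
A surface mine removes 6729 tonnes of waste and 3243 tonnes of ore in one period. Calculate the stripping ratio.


Stripping ratio = waste tonnage / ore tonnage
= 6729 / 3243
= 2.0749

2.0749


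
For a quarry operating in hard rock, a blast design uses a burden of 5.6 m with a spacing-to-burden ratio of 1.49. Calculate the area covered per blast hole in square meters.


46.7264 m^2

First, find the spacing:
Spacing = burden * ratio = 5.6 * 1.49
= 8.344 m
Then, calculate the area:
Area = burden * spacing = 5.6 * 8.344
= 46.7264 m^2


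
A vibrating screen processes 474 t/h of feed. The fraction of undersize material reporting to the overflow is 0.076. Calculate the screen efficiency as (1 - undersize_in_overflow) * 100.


Screen efficiency = (1 - fraction of undersize in overflow) * 100
= (1 - 0.076) * 100
= 0.924 * 100
= 92.4%

92.4%


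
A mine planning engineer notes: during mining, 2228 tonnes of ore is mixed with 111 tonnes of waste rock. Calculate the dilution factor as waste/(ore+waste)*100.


4.7456%

Total material = ore + waste
= 2228 + 111 = 2339 tonnes
Dilution = waste / total * 100
= 111 / 2339 * 100
= 0.04745617785 * 100
= 4.7456%


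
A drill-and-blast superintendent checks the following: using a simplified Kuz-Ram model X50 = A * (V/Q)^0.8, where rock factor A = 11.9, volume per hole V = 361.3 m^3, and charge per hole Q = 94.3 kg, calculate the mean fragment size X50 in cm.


34.8523 cm

Compute V/Q:
V/Q = 361.3 / 94.3 = 3.831389183
Raise to the power 0.8:
(V/Q)^0.8 = 3.831389183^0.8 = 2.928768299
Multiply by A:
X50 = 11.9 * 2.928768299
= 34.8523 cm


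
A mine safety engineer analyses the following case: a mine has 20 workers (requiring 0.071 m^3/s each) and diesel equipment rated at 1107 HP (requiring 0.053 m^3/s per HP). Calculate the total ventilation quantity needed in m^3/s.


Airflow for workers:
Q_people = 20 * 0.071 = 1.42 m^3/s
Airflow for diesel equipment:
Q_diesel = 1107 * 0.053 = 58.671 m^3/s
Total ventilation:
Q_total = 1.42 + 58.671
= 60.091 m^3/s

60.091 m^3/s


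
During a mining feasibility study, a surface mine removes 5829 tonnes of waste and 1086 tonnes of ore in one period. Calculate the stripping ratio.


5.3674

Stripping ratio = waste tonnage / ore tonnage
= 5829 / 1086
= 5.3674


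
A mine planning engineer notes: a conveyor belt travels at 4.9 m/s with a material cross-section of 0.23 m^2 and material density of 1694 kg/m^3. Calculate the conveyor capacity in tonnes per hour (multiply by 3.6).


6872.8968 t/h

Volumetric flow = speed * area
= 4.9 * 0.23 = 1.127 m^3/s
Mass flow = volumetric * density
= 1.127 * 1694 = 1909.138 kg/s
Convert to t/h: multiply by 3.6
Capacity = 1909.138 * 3.6
= 6872.8968 t/h


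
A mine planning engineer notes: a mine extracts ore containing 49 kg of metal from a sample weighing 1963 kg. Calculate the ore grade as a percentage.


Ore grade = (metal mass / ore mass) * 100
= (49 / 1963) * 100
= 0.02496179317 * 100
= 2.4962%

2.4962%


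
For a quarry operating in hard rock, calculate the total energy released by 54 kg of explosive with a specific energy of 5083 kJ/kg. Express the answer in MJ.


Energy = mass * specific_energy / 1000
= 54 * 5083 / 1000
= 274482 / 1000
= 274.482 MJ

274.482 MJ


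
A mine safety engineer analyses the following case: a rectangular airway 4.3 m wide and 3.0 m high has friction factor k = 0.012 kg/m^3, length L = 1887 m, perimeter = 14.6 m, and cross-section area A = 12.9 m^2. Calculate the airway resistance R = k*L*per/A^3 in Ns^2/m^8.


0.154 Ns^2/m^8

Compute the numerator:
k * L * per = 0.012 * 1887 * 14.6
= 330.6024
Compute the denominator:
A^3 = 12.9^3 = 2146.689
Resistance:
R = 330.6024 / 2146.689
= 0.154 Ns^2/m^8


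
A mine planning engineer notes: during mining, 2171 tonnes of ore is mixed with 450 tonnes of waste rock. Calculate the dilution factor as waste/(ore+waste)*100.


17.169%

Total material = ore + waste
= 2171 + 450 = 2621 tonnes
Dilution = waste / total * 100
= 450 / 2621 * 100
= 0.1716901946 * 100
= 17.169%


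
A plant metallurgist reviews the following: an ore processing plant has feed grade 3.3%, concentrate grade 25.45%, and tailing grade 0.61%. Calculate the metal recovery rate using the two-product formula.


Using the two-product formula:
R = 100 * c * (f - t) / (f * (c - t))
Numerator = 100 * 25.45 * (3.3 - 0.61)
= 100 * 25.45 * 2.69
= 6846.05
Denominator = 3.3 * (25.45 - 0.61)
= 3.3 * 24.84
= 81.972
R = 6846.05 / 81.972
= 83.5169%

83.5169%


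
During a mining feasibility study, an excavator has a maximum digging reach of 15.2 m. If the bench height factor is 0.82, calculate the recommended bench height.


Bench height = reach * factor
= 15.2 * 0.82
= 12.464 m

12.464 m


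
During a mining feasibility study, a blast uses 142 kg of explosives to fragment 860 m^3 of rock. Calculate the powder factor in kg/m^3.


0.1651 kg/m^3

Powder factor = explosive mass / rock volume
= 142 / 860
= 0.1651 kg/m^3


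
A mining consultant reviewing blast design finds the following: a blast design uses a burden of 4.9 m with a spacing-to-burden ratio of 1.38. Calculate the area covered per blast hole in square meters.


First, find the spacing:
Spacing = burden * ratio = 4.9 * 1.38
= 6.762 m
Then, calculate the area:
Area = burden * spacing = 4.9 * 6.762
= 33.1338 m^2

33.1338 m^2


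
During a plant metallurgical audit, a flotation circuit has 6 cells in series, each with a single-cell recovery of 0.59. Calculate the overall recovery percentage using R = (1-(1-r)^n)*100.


99.525%

Complement of single-cell recovery:
1 - r = 1 - 0.59 = 0.41
Raise to power n:
(1 - r)^6 = 0.41^6 = 0.004750104241
Overall recovery:
R = (1 - 0.004750104241) * 100
= 99.525%


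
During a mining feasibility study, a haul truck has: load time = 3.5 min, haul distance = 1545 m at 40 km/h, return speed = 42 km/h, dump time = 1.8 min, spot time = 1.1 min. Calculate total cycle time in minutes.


10.9246 min

Convert haul speed to m/min: 40 * 1000/60 = 666.6666667 m/min
Haul time = 1545 / 666.6666667 = 2.3175 min
Convert return speed to m/min: 42 * 1000/60 = 700 m/min
Return time = 1545 / 700 = 2.207142857 min
Total cycle time:
= 3.5 + 2.3175 + 1.8 + 2.207142857 + 1.1
= 10.9246 min


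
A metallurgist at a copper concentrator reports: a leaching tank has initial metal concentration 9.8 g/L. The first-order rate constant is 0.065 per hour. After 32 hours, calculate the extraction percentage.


Compute the exponent:
-k * t = -0.065 * 32 = -2.08
Remaining concentration:
C = 9.8 * exp(-2.08)
= 9.8 * 0.1249302122
= 1.22431608 g/L
Extracted = 9.8 - 1.22431608 = 8.57568392 g/L
Extraction % = 8.57568392 / 9.8 * 100
= 87.507%

87.507%


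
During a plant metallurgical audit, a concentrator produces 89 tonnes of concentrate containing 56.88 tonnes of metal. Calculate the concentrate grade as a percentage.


63.9101%

Grade = (metal in concentrate / concentrate mass) * 100
= (56.88 / 89) * 100
= 0.6391011236 * 100
= 63.9101%


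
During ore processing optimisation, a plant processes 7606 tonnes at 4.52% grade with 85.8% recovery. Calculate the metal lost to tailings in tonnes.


Total metal in feed:
= 7606 * 4.52 / 100 = 343.7912 tonnes
Metal recovered:
= 343.7912 * 85.8 / 100 = 294.9728496 tonnes
Metal lost to tailings:
= 343.7912 - 294.9728496
= 48.8184 tonnes

48.8184 tonnes


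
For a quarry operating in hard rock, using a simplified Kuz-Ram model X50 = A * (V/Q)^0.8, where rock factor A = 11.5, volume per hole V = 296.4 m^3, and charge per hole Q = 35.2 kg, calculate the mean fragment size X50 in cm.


Compute V/Q:
V/Q = 296.4 / 35.2 = 8.420454545
Raise to the power 0.8:
(V/Q)^0.8 = 8.420454545^0.8 = 5.49880639
Multiply by A:
X50 = 11.5 * 5.49880639
= 63.2363 cm

63.2363 cm


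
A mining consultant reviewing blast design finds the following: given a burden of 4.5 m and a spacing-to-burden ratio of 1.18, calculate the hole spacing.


5.31 m

Spacing = burden * ratio
= 4.5 * 1.18
= 5.31 m


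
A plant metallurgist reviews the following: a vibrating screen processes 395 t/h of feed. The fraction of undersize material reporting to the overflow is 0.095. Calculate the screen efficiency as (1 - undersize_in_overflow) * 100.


Screen efficiency = (1 - fraction of undersize in overflow) * 100
= (1 - 0.095) * 100
= 0.905 * 100
= 90.5%

90.5%


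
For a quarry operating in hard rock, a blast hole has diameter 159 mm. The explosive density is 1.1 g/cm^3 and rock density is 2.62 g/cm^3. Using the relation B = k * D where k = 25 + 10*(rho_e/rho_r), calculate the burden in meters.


4.6426 m

First, compute k:
rho_e / rho_r = 1.1 / 2.62 = 0.4198473282
k = 25 + 10 * 0.4198473282 = 29.19847328
Then, compute burden:
B = k * D / 1000 = 29.19847328 * 159 / 1000
= 4642.557252 / 1000
= 4.6426 m


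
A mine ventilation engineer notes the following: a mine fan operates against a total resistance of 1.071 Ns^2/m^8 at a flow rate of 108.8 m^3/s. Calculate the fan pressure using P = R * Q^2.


12677.8982 Pa

Compute Q^2:
Q^2 = 108.8^2 = 11837.44
Compute pressure:
P = R * Q^2 = 1.071 * 11837.44
= 12677.8982 Pa
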